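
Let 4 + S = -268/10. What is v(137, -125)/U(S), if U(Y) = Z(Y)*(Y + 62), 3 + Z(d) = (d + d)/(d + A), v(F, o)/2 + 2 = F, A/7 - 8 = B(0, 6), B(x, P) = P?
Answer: -1350/611 ≈ -2.2095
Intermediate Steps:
A = 98 (A = 56 + 7*6 = 56 + 42 = 98)
v(F, o) = -4 + 2*F
S = -154/5 (S = -4 - 268/10 = -4 - 268*⅒ = -4 - 134/5 = -154/5 ≈ -30.800)
Z(d) = -3 + 2*d/(98 + d) (Z(d) = -3 + (d + d)/(d + 98) = -3 + (2*d)/(98 + d) = -3 + 2*d/(98 + d))
U(Y) = (-294 - Y)*(62 + Y)/(98 + Y) (U(Y) = ((-294 - Y)/(98 + Y))*(Y + 62) = ((-294 - Y)/(98 + Y))*(62 + Y) = (-294 - Y)*(62 + Y)/(98 + Y))
v(137, -125)/U(S) = (-4 + 2*137)/((-(62 - 154/5)*(294 - 154/5)/(98 - 154/5))) = (-4 + 274)/((-1*156/5*1316/5/336/5)) = 270/((-1*5/336*156/5*1316/5)) = 270/(-611/5) = 270*(-5/611) = -1350/611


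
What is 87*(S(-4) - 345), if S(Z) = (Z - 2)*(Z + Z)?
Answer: -25839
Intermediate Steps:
S(Z) = 2*Z*(-2 + Z) (S(Z) = (-2 + Z)*(2*Z) = 2*Z*(-2 + Z))
87*(S(-4) - 345) = 87*(2*(-4)*(-2 - 4) - 345) = 87*(2*(-4)*(-6) - 345) = 87*(48 - 345) = 87*(-297) = -25839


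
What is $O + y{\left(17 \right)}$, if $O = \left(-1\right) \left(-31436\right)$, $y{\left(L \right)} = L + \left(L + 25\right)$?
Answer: $31495$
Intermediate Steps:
$y{\left(L \right)} = 25 + 2 L$ ($y{\left(L \right)} = L + \left(25 + L\right) = 25 + 2 L$)
$O = 31436$
$O + y{\left(17 \right)} = 31436 + \left(25 + 2 \cdot 17\right) = 31436 + \left(25 + 34\right) = 31436 + 59 = 31495$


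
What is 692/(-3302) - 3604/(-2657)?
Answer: 5030882/4386707 ≈ 1.1468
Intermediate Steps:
692/(-3302) - 3604/(-2657) = 692*(-1/3302) - 3604*(-1/2657) = -346/1651 + 3604/2657 = 5030882/4386707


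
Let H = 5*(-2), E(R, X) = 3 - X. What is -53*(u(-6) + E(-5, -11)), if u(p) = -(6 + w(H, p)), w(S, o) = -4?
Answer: -636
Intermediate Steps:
H = -10
u(p) = -2 (u(p) = -(6 - 4) = -1*2 = -2)
-53*(u(-6) + E(-5, -11)) = -53*(-2 + (3 - 1*(-11))) = -53*(-2 + (3 + 11)) = -53*(-2 + 14) = -53*12 = -636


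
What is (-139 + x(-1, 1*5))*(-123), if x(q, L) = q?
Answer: 17220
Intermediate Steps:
(-139 + x(-1, 1*5))*(-123) = (-139 - 1)*(-123) = -140*(-123) = 17220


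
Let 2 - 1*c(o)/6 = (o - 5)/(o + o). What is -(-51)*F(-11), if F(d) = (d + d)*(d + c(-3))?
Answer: 7854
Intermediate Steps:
c(o) = 12 - 3*(-5 + o)/o (c(o) = 12 - 6*(o - 5)/(o + o) = 12 - 6*(-5 + o)/(2*o) = 12 - 6*(-5 + o)*1/(2*o) = 12 - 3*(-5 + o)/o)
F(d) = 2*d*(4 + d) (F(d) = (d + d)*(d + (9 + 15/(-3))) = (2*d)*(d + (9 + 15*(-⅓))) = (2*d)*(d + (9 - 5)) = (2*d)*(d + 4) = (2*d)*(4 + d) = 2*d*(4 + d))
-(-51)*F(-11) = -(-51)*2*(-11)*(4 - 11) = -(-51)*2*(-11)*(-7) = -(-51)*154 = -1*(-7854) = 7854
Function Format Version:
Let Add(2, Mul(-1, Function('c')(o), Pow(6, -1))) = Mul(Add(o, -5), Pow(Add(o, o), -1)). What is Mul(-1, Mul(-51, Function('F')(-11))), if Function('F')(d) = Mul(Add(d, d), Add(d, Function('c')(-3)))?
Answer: 7854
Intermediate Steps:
Function('c')(o) = Add(12, Mul(-3, Pow(o, -1), Add(-5, o))) (Function('c')(o) = Add(12, Mul(-6, Mul(Add(o, -5), Pow(Add(o, o), -1)))) = Add(12, Mul(-6, Mul(Add(-5, o), Pow(Mul(2, o), -1)))) = Add(12, Mul(-6, Mul(Add(-5, o), Mul(Rational(1, 2), Pow(o, -1))))) = Add(12, Mul(-6, Mul(Rational(1, 2), Pow(o, -1), Add(-5, o)))) = Add(12, Mul(-3, Pow(o, -1), Add(-5, o))))
Function('F')(d) = Mul(2, d, Add(4, d)) (Function('F')(d) = Mul(Add(d, d), Add(d, Add(9, Mul(15, Pow(-3, -1))))) = Mul(Mul(2, d), Add(d, Add(9, Mul(15, Rational(-1, 3))))) = Mul(Mul(2, d), Add(d, Add(9, -5))) = Mul(Mul(2, d), Add(d, 4)) = Mul(Mul(2, d), Add(4, d)) = Mul(2, d, Add(4, d)))
Mul(-1, Mul(-51, Function('F')(-11))) = Mul(-1, Mul(-51, Mul(2, -11, Add(4, -11)))) = Mul(-1, Mul(-51, Mul(2, -11, -7))) = Mul(-1, Mul(-51, 154)) = Mul(-1, -7854) = 7854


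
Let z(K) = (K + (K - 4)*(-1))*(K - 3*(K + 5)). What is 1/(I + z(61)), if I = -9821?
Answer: -1/10369 ≈ -9.6441e-5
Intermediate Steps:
z(K) = -60 - 8*K (z(K) = (K + (-4 + K)*(-1))*(K - 3*(5 + K)) = (K + (4 - K))*(K + (-15 - 3*K)) = 4*(-15 - 2*K) = -60 - 8*K)
1/(I + z(61)) = 1/(-9821 + (-60 - 8*61)) = 1/(-9821 + (-60 - 488)) = 1/(-9821 - 548) = 1/(-10369) = -1/10369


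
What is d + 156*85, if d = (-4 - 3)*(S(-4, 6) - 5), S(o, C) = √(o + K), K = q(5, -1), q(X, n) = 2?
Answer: 13295 - 7*I*√2 ≈ 13295.0 - 9.8995*I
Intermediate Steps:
K = 2
S(o, C) = √(2 + o) (S(o, C) = √(o + 2) = √(2 + o))
d = 35 - 7*I*√2 (d = (-4 - 3)*(√(2 - 4) - 5) = -7*(√(-2) - 5) = -7*(I*√2 - 5) = -7*(-5 + I*√2) = 35 - 7*I*√2 ≈ 35.0 - 9.8995*I)
d + 156*85 = (35 - 7*I*√2) + 156*85 = (35 - 7*I*√2) + 13260 = 13295 - 7*I*√2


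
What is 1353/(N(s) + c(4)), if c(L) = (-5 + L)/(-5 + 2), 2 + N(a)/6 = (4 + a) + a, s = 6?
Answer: 369/23 ≈ 16.043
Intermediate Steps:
N(a) = 12 + 12*a (N(a) = -12 + 6*((4 + a) + a) = -12 + 6*(4 + 2*a) = -12 + (24 + 12*a) = 12 + 12*a)
c(L) = 5/3 - L/3 (c(L) = (-5 + L)/(-3) = (-5 + L)*(-⅓) = 5/3 - L/3)
1353/(N(s) + c(4)) = 1353/((12 + 12*6) + (5/3 - ⅓*4)) = 1353/((12 + 72) + (5/3 - 4/3)) = 1353/(84 + ⅓) = 1353/(253/3) = (3/253)*1353 = 369/23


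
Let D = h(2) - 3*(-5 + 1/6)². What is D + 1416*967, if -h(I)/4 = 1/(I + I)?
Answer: 16430411/12 ≈ 1.3692e+6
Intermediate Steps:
h(I) = -2/I (h(I) = -4/(I + I) = -4*1/(2*I) = -2/I)
D = -853/12 (D = -2/2 - 3*(-5 + 1/6)² = -2*½ - 3*(-5 + ⅙)² = -1 - 3*(-29/6)² = -1 - 3*841/36 = -1 - 841/12 = -853/12 ≈ -71.083)
D + 1416*967 = -853/12 + 1416*967 = -853/12 + 1369272 = 16430411/12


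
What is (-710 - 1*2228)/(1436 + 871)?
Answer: -2938/2307 ≈ -1.2735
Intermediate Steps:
(-710 - 1*2228)/(1436 + 871) = (-710 - 2228)/2307 = -2938*1/2307 = -2938/2307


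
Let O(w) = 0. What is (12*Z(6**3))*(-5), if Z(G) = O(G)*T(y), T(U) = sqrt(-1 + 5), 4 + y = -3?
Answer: 0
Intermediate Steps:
y = -7 (y = -4 - 3 = -7)
T(U) = 2 (T(U) = sqrt(4) = 2)
Z(G) = 0 (Z(G) = 0*2 = 0)
(12*Z(6**3))*(-5) = (12*0)*(-5) = 0*(-5) = 0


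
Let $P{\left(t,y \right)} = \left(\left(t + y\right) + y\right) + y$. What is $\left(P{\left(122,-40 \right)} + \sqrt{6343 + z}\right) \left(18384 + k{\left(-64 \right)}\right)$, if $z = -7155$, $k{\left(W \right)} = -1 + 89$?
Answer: $36944 + 36944 i \sqrt{203} \approx 36944.0 + 5.2637 \cdot 10^{5} i$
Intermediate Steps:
$k{\left(W \right)} = 88$
$P{\left(t,y \right)} = t + 3 y$ ($P{\left(t,y \right)} = \left(t + 2 y\right) + y = t + 3 y$)
$\left(P{\left(122,-40 \right)} + \sqrt{6343 + z}\right) \left(18384 + k{\left(-64 \right)}\right) = \left(\left(122 + 3 \left(-40\right)\right) + \sqrt{6343 - 7155}\right) \left(18384 + 88\right) = \left(\left(122 - 120\right) + \sqrt{-812}\right) 18472 = \left(2 + 2 i \sqrt{203}\right) 18472 = 36944 + 36944 i \sqrt{203}$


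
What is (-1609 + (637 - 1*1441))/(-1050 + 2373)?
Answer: -2413/1323 ≈ -1.8239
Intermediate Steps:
(-1609 + (637 - 1*1441))/(-1050 + 2373) = (-1609 + (637 - 1441))/1323 = (-1609 - 804)*(1/1323) = -2413*1/1323 = -2413/1323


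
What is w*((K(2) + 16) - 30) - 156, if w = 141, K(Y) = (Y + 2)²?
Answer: 126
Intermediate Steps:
K(Y) = (2 + Y)²
w*((K(2) + 16) - 30) - 156 = 141*(((2 + 2)² + 16) - 30) - 156 = 141*((4² + 16) - 30) - 156 = 141*((16 + 16) - 30) - 156 = 141*(32 - 30) - 156 = 141*2 - 156 = 282 - 156 = 126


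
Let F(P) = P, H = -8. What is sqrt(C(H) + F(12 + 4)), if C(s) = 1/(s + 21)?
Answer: sqrt(2717)/13 ≈ 4.0096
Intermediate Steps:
C(s) = 1/(21 + s)
sqrt(C(H) + F(12 + 4)) = sqrt(1/(21 - 8) + (12 + 4)) = sqrt(1/13 + 16) = sqrt(209/13) = sqrt(2717)/13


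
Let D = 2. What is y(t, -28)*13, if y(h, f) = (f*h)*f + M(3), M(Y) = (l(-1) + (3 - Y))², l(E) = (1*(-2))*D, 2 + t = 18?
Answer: 163280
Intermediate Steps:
t = 16 (t = -2 + 18 = 16)
l(E) = -4 (l(E) = (1*(-2))*2 = -2*2 = -4)
M(Y) = (-1 - Y)² (M(Y) = (-4 + (3 - Y))² = (-1 - Y)²)
y(h, f) = 16 + h*f² (y(h, f) = (f*h)*f + (1 + 3)² = h*f² + 4² = h*f² + 16 = 16 + h*f²)
y(t, -28)*13 = (16 + 16*(-28)²)*13 = (16 + 16*784)*13 = (16 + 12544)*13 = 12560*13 = 163280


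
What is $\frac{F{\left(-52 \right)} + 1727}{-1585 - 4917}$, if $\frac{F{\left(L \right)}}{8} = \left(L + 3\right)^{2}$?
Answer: $- \frac{20935}{6502} \approx -3.2198$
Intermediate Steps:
$F{\left(L \right)} = 8 \left(3 + L\right)^{2}$ ($F{\left(L \right)} = 8 \left(L + 3\right)^{2} = 8 \left(3 + L\right)^{2}$)
$\frac{F{\left(-52 \right)} + 1727}{-1585 - 4917} = \frac{8 \left(3 - 52\right)^{2} + 1727}{-1585 - 4917} = \frac{8 \left(-49\right)^{2} + 1727}{-6502} = \left(8 \cdot 2401 + 1727\right) \left(- \frac{1}{6502}\right) = \left(19208 + 1727\right) \left(- \frac{1}{6502}\right) = 20935 \left(- \frac{1}{6502}\right) = - \frac{20935}{6502}$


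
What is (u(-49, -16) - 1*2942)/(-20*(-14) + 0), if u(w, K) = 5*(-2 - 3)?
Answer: -2967/280 ≈ -10.596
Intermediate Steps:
u(w, K) = -25 (u(w, K) = 5*(-5) = -25)
(u(-49, -16) - 1*2942)/(-20*(-14) + 0) = (-25 - 1*2942)/(-20*(-14) + 0) = (-25 - 2942)/(280 + 0) = -2967/280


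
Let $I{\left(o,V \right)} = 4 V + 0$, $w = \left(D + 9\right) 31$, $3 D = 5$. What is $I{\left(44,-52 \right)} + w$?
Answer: $\frac{368}{3} \approx 122.67$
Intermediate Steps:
$D = \frac{5}{3}$ ($D = \frac{1}{3} \cdot 5 = \frac{5}{3} \approx 1.6667$)
$w = \frac{992}{3}$ ($w = \left(\frac{5}{3} + 9\right) 31 = \frac{32}{3} \cdot 31 = \frac{992}{3} \approx 330.67$)
$I{\left(o,V \right)} = 4 V$
$I{\left(44,-52 \right)} + w = 4 \left(-52\right) + \frac{992}{3} = -208 + \frac{992}{3} = \frac{368}{3}$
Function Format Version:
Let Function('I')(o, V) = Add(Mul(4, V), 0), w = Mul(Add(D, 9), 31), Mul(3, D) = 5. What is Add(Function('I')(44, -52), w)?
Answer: Rational(368, 3) ≈ 122.67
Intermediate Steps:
D = Rational(5, 3) (D = Mul(Rational(1, 3), 5) = Rational(5, 3) ≈ 1.6667)
w = Rational(992, 3) (w = Mul(Add(Rational(5, 3), 9), 31) = Mul(Rational(32, 3), 31) = Rational(992, 3) ≈ 330.67)
Function('I')(o, V) = Mul(4, V)
Add(Function('I')(44, -52), w) = Add(Mul(4, -52), Rational(992, 3)) = Add(-208, Rational(992, 3)) = Rational(368, 3)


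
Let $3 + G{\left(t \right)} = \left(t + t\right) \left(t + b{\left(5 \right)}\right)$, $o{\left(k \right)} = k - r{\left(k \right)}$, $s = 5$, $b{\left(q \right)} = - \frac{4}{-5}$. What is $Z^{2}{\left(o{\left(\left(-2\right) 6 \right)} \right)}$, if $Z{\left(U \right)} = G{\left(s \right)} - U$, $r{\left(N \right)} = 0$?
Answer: $4489$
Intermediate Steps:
$b{\left(q \right)} = \frac{4}{5}$ ($b{\left(q \right)} = \left(-4\right) \left(- \frac{1}{5}\right) = \frac{4}{5}$)
$o{\left(k \right)} = k$ ($o{\left(k \right)} = k - 0 = k + 0 = k$)
$G{\left(t \right)} = -3 + 2 t \left(\frac{4}{5} + t\right)$ ($G{\left(t \right)} = -3 + \left(t + t\right) \left(t + \frac{4}{5}\right) = -3 + 2 t \left(\frac{4}{5} + t\right)$)
$Z{\left(U \right)} = 55 - U$ ($Z{\left(U \right)} = \left(-3 + 2 \cdot 5^{2} + \frac{8}{5} \cdot 5\right) - U = \left(-3 + 2 \cdot 25 + 8\right) - U = \left(-3 + 50 + 8\right) - U = 55 - U$)
$Z^{2}{\left(o{\left(\left(-2\right) 6 \right)} \right)} = \left(55 - \left(-2\right) 6\right)^{2} = \left(55 - -12\right)^{2} = \left(55 + 12\right)^{2} = 67^{2} = 4489$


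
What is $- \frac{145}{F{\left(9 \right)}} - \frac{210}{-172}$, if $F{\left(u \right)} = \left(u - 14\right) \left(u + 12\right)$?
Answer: $\frac{4699}{1806} \approx 2.6019$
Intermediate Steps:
$F{\left(u \right)} = \left(-14 + u\right) \left(12 + u\right)$
$- \frac{145}{F{\left(9 \right)}} - \frac{210}{-172} = - \frac{145}{-168 + 9^{2} - 18} - \frac{210}{-172} = - \frac{145}{-168 + 81 - 18} - - \frac{105}{86} = - \frac{145}{-105} + \frac{105}{86} = \left(-145\right) \left(- \frac{1}{105}\right) + \frac{105}{86} = \frac{29}{21} + \frac{105}{86} = \frac{4699}{1806}$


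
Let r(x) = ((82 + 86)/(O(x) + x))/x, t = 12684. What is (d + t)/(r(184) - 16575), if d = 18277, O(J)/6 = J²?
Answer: -144784781960/77510666979 ≈ -1.8679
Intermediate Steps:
O(J) = 6*J²
r(x) = 168/(x*(x + 6*x²)) (r(x) = ((82 + 86)/(6*x² + x))/x = (168/(x + 6*x²))/x = 168/(x*(x + 6*x²)))
(d + t)/(r(184) - 16575) = (18277 + 12684)/(168/(184²*(1 + 6*184)) - 16575) = 30961/(168*(1/33856)/(1 + 1104) - 16575) = 30961/(168*(1/33856)/1105 - 16575) = 30961/(168*(1/33856)*(1/1105) - 16575) = 30961/(21/4676360 - 16575) = 30961/(-77510666979/4676360) = 30961*(-4676360/77510666979) = -144784781960/77510666979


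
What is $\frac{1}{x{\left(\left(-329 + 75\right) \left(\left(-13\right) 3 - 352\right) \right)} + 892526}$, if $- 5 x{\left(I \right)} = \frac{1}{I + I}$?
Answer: $\frac{993140}{886403271639} \approx 1.1204 \cdot 10^{-6}$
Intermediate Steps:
$x{\left(I \right)} = - \frac{1}{10 I}$ ($x{\left(I \right)} = - \frac{1}{5 \left(I + I\right)} = - \frac{1}{5 \cdot 2 I} = - \frac{\frac{1}{2} \frac{1}{I}}{5} = - \frac{1}{10 I}$)
$\frac{1}{x{\left(\left(-329 + 75\right) \left(\left(-13\right) 3 - 352\right) \right)} + 892526} = \frac{1}{- \frac{1}{10 \left(-329 + 75\right) \left(\left(-13\right) 3 - 352\right)} + 892526} = \frac{1}{- \frac{1}{10 \left(- 254 \left(-39 - 352\right)\right)} + 892526} = \frac{1}{- \frac{1}{10 \left(\left(-254\right) \left(-391\right)\right)} + 892526} = \frac{1}{- \frac{1}{10 \cdot 99314} + 892526} = \frac{1}{\left(- \frac{1}{10}\right) \frac{1}{99314} + 892526} = \frac{1}{- \frac{1}{993140} + 892526} = \frac{1}{\frac{886403271639}{993140}} = \frac{993140}{886403271639}$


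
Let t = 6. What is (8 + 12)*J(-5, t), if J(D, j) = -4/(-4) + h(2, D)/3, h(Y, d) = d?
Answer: -40/3 ≈ -13.333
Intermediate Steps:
J(D, j) = 1 + D/3 (J(D, j) = -4/(-4) + D/3 = -4*(-¼) + D*(⅓) = 1 + D/3)
(8 + 12)*J(-5, t) = (8 + 12)*(1 + (⅓)*(-5)) = 20*(1 - 5/3) = 20*(-⅔) = -40/3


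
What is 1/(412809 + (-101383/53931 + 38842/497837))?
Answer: 26848847247/11083397405766154 ≈ 2.4224e-6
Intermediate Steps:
1/(412809 + (-101383/53931 + 38842/497837)) = 1/(412809 - 48377420669/26848847247) = 1/(11083397405766154/26848847247) = 26848847247/11083397405766154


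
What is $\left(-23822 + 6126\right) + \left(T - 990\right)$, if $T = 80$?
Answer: $-18606$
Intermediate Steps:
$\left(-23822 + 6126\right) + \left(T - 990\right) = \left(-23822 + 6126\right) + \left(80 - 990\right) = -17696 + \left(80 - 990\right) = -17696 - 910 = -18606$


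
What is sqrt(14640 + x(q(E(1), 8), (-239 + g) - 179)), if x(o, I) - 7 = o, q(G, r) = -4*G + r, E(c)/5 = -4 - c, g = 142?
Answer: sqrt(14755) ≈ 121.47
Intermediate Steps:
E(c) = -20 - 5*c (E(c) = 5*(-4 - c) = -20 - 5*c)
q(G, r) = r - 4*G
x(o, I) = 7 + o
sqrt(14640 + x(q(E(1), 8), (-239 + g) - 179)) = sqrt(14640 + (7 + (8 - 4*(-20 - 5*1)))) = sqrt(14640 + (7 + (8 - 4*(-20 - 5)))) = sqrt(14640 + (7 + (8 - 4*(-25)))) = sqrt(14640 + (7 + (8 + 100))) = sqrt(14640 + (7 + 108)) = sqrt(14640 + 115) = sqrt(14755)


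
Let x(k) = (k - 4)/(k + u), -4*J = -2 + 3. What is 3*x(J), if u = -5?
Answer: 17/7 ≈ 2.4286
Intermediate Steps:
J = -1/4 (J = -(-2 + 3)/4 = -1/4*1 = -1/4 ≈ -0.25000)
x(k) = (-4 + k)/(-5 + k) (x(k) = (k - 4)/(k - 5) = (-4 + k)/(-5 + k))
3*x(J) = 3*((-4 - 1/4)/(-5 - 1/4)) = 3*(-17/4/(-21/4)) = 3*(-4/21*(-17/4)) = 3*(17/21) = 17/7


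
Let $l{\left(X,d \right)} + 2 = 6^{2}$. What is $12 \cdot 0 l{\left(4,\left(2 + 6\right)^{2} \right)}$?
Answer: $0$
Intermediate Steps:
$l{\left(X,d \right)} = 34$ ($l{\left(X,d \right)} = -2 + 6^{2} = -2 + 36 = 34$)
$12 \cdot 0 l{\left(4,\left(2 + 6\right)^{2} \right)} = 12 \cdot 0 \cdot 34 = 0 \cdot 34 = 0$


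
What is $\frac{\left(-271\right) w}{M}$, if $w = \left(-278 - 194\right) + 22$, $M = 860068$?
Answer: $\frac{60975}{430034} \approx 0.14179$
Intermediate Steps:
$w = -450$ ($w = -472 + 22 = -450$)
$\frac{\left(-271\right) w}{M} = \frac{\left(-271\right) \left(-450\right)}{860068} = 121950 \cdot \frac{1}{860068} = \frac{60975}{430034}$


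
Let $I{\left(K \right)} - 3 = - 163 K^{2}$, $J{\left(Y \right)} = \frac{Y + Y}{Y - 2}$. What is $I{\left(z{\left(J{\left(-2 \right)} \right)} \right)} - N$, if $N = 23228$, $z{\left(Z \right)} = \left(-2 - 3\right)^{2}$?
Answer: $-125100$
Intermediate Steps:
$J{\left(Y \right)} = \frac{2 Y}{-2 + Y}$
$z{\left(Z \right)} = 25$ ($z{\left(Z \right)} = \left(-5\right)^{2} = 25$)
$I{\left(K \right)} = 3 - 163 K^{2}$
$I{\left(z{\left(J{\left(-2 \right)} \right)} \right)} - N = \left(3 - 163 \cdot 25^{2}\right) - 23228 = \left(3 - 101875\right) - 23228 = -101872 - 23228 = -125100$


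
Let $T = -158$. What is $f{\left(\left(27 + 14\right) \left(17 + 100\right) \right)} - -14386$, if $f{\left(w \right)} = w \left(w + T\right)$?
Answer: $22267669$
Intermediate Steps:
$f{\left(w \right)} = w \left(-158 + w\right)$ ($f{\left(w \right)} = w \left(w - 158\right) = w \left(-158 + w\right)$)
$f{\left(\left(27 + 14\right) \left(17 + 100\right) \right)} - -14386 = \left(27 + 14\right) \left(17 + 100\right) \left(-158 + \left(27 + 14\right) \left(17 + 100\right)\right) - -14386 = 41 \cdot 117 \left(-158 + 41 \cdot 117\right) + 14386 = 4797 \left(-158 + 4797\right) + 14386 = 4797 \cdot 4639 + 14386 = 22253283 + 14386 = 22267669$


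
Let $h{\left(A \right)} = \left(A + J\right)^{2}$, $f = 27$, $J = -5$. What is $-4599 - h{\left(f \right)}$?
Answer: $-5083$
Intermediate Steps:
$h{\left(A \right)} = \left(-5 + A\right)^{2}$ ($h{\left(A \right)} = \left(A - 5\right)^{2} = \left(-5 + A\right)^{2}$)
$-4599 - h{\left(f \right)} = -4599 - \left(-5 + 27\right)^{2} = -4599 - 22^{2} = -4599 - 484 = -5083$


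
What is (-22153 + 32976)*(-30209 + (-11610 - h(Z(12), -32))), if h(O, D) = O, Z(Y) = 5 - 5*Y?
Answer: -452011772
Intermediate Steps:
(-22153 + 32976)*(-30209 + (-11610 - h(Z(12), -32))) = (-22153 + 32976)*(-30209 + (-11610 - (5 - 5*12))) = 10823*(-30209 + (-11610 - (5 - 60))) = 10823*(-30209 + (-11610 - 1*(-55))) = 10823*(-30209 + (-11610 + 55)) = 10823*(-30209 - 11555) = 10823*(-41764) = -452011772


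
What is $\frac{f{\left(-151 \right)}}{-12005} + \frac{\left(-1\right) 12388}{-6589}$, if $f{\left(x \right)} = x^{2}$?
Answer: $- \frac{1517849}{79100945} \approx -0.019189$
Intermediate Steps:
$\frac{f{\left(-151 \right)}}{-12005} + \frac{\left(-1\right) 12388}{-6589} = \frac{\left(-151\right)^{2}}{-12005} + \frac{\left(-1\right) 12388}{-6589} = 22801 \left(- \frac{1}{12005}\right) - - \frac{12388}{6589} = - \frac{22801}{12005} + \frac{12388}{6589} = - \frac{1517849}{79100945}$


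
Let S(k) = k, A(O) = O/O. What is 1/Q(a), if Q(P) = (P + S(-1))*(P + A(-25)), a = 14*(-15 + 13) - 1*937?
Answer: 1/931224 ≈ 1.0739e-6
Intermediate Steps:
A(O) = 1
a = -965 (a = 14*(-2) - 937 = -28 - 937 = -965)
Q(P) = (1 + P)*(-1 + P) (Q(P) = (P - 1)*(P + 1) = (-1 + P)*(1 + P) = (1 + P)*(-1 + P))
1/Q(a) = 1/(-1 + (-965)²) = 1/(-1 + 931225) = 1/931224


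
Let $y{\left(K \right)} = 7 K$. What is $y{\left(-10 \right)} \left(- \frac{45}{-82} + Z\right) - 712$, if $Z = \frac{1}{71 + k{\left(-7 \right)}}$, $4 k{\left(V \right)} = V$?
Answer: $- \frac{8533939}{11357} \approx -751.43$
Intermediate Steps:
$k{\left(V \right)} = \frac{V}{4}$
$Z = \frac{4}{277}$ ($Z = \frac{1}{71 + \frac{1}{4} \left(-7\right)} = \frac{1}{71 - \frac{7}{4}} = \frac{1}{\frac{277}{4}} = \frac{4}{277} \approx 0.01444$)
$y{\left(-10 \right)} \left(- \frac{45}{-82} + Z\right) - 712 = 7 \left(-10\right) \left(- \frac{45}{-82} + \frac{4}{277}\right) - 712 = - 70 \left(\left(-45\right) \left(- \frac{1}{82}\right) + \frac{4}{277}\right) - 712 = - 70 \left(\frac{45}{82} + \frac{4}{277}\right) - 712 = \left(-70\right) \frac{12793}{22714} - 712 = - \frac{447755}{11357} - 712 = - \frac{8533939}{11357}$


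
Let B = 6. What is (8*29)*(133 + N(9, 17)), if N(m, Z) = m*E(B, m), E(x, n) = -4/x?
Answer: 29464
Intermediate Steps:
N(m, Z) = -2*m/3 (N(m, Z) = m*(-4/6) = m*(-4*⅙) = m*(-⅔) = -2*m/3)
(8*29)*(133 + N(9, 17)) = (8*29)*(133 - ⅔*9) = 232*(133 - 6) = 232*127 = 29464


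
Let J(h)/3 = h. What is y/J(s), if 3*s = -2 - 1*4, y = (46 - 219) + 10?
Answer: 163/6 ≈ 27.167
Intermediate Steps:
y = -163 (y = -173 + 10 = -163)
s = -2 (s = (-2 - 1*4)/3 = (-2 - 4)/3 = (⅓)*(-6) = -2)
J(h) = 3*h
y/J(s) = -163/(3*(-2)) = -163/(-6) = -163*(-⅙) = 163/6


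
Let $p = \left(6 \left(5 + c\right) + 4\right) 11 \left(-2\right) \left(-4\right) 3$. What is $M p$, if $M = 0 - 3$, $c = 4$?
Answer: $-45936$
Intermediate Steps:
$M = -3$ ($M = 0 - 3 = -3$)
$p = 15312$ ($p = \left(6 \left(5 + 4\right) + 4\right) 11 \left(-2\right) \left(-4\right) 3 = \left(6 \cdot 9 + 4\right) 11 \cdot 8 \cdot 3 = \left(54 + 4\right) 11 \cdot 24 = 58 \cdot 11 \cdot 24 = 638 \cdot 24 = 15312$)
$M p = \left(-3\right) 15312 = -45936$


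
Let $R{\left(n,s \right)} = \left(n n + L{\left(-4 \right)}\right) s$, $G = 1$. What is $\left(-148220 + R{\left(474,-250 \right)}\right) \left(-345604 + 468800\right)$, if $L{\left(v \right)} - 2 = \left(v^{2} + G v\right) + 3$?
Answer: $-6938579818120$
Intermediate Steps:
$L{\left(v \right)} = 5 + v + v^{2}$ ($L{\left(v \right)} = 2 + \left(\left(v^{2} + 1 v\right) + 3\right) = 2 + \left(\left(v^{2} + v\right) + 3\right) = 2 + \left(\left(v + v^{2}\right) + 3\right) = 2 + \left(3 + v + v^{2}\right) = 5 + v + v^{2}$)
$R{\left(n,s \right)} = s \left(17 + n^{2}\right)$ ($R{\left(n,s \right)} = \left(n n + \left(5 - 4 + \left(-4\right)^{2}\right)\right) s = \left(n^{2} + \left(5 - 4 + 16\right)\right) s = \left(n^{2} + 17\right) s = \left(17 + n^{2}\right) s = s \left(17 + n^{2}\right)$)
$\left(-148220 + R{\left(474,-250 \right)}\right) \left(-345604 + 468800\right) = \left(-148220 - 250 \left(17 + 474^{2}\right)\right) \left(-345604 + 468800\right) = \left(-148220 - 250 \left(17 + 224676\right)\right) 123196 = \left(-148220 - 56173250\right) 123196 = \left(-56321470\right) 123196 = -6938579818120$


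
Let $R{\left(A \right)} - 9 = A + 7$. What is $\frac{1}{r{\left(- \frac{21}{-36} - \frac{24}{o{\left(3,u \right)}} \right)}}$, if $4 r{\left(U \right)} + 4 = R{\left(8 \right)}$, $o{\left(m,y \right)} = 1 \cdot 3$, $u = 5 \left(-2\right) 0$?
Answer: $\frac{1}{5} \approx 0.2$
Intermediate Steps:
$u = 0$ ($u = \left(-10\right) 0 = 0$)
$o{\left(m,y \right)} = 3$
$R{\left(A \right)} = 16 + A$ ($R{\left(A \right)} = 9 + \left(A + 7\right) = 9 + \left(7 + A\right) = 16 + A$)
$r{\left(U \right)} = 5$ ($r{\left(U \right)} = -1 + \frac{16 + 8}{4} = -1 + \frac{1}{4} \cdot 24 = -1 + 6 = 5$)
$\frac{1}{r{\left(- \frac{21}{-36} - \frac{24}{o{\left(3,u \right)}} \right)}} = \frac{1}{5}$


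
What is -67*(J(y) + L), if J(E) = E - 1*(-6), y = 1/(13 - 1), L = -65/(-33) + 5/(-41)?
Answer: -2875841/5412 ≈ -531.38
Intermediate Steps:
L = 2500/1353 (L = -65*(-1/33) + 5*(-1/41) = 65/33 - 5/41 = 2500/1353 ≈ 1.8477)
y = 1/12 ≈ 0.083333
J(E) = 6 + E (J(E) = E + 6 = 6 + E)
-67*(J(y) + L) = -67*((6 + 1/12) + 2500/1353) = -67*(73/12 + 2500/1353) = -67*42923/5412 = -2875841/5412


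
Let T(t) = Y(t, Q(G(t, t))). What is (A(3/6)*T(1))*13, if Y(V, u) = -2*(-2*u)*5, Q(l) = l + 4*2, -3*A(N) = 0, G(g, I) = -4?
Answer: 0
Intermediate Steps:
A(N) = 0 (A(N) = -1/3*0 = 0)
Q(l) = 8 + l (Q(l) = l + 8 = 8 + l)
Y(V, u) = 20*u (Y(V, u) = -(-20)*u = 20*u)
T(t) = 80 (T(t) = 20*(8 - 4) = 20*4 = 80)
(A(3/6)*T(1))*13 = (0*80)*13 = 0*13 = 0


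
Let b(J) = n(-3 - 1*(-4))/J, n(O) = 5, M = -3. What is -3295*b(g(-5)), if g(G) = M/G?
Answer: -82375/3 ≈ -27458.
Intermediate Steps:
g(G) = -3/G
b(J) = 5/J
-3295*b(g(-5)) = -16475/((-3/(-5))) = -16475/((-3*(-⅕))) = -16475/⅗ = -16475*5/3 = -3295*25/3 = -82375/3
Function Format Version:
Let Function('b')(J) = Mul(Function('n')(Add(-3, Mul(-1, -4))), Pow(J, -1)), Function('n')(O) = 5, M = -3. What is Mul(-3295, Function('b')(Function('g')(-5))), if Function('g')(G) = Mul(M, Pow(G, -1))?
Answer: Rational(-82375, 3) ≈ -27458.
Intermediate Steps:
Function('g')(G) = Mul(-3, Pow(G, -1))
Function('b')(J) = Mul(5, Pow(J, -1))
Mul(-3295, Function('b')(Function('g')(-5))) = Mul(-3295, Mul(5, Pow(Mul(-3, Pow(-5, -1)), -1))) = Mul(-3295, Mul(5, Pow(Mul(-3, Rational(-1, 5)), -1))) = Mul(-3295, Mul(5, Pow(Rational(3, 5), -1))) = Mul(-3295, Mul(5, Rational(5, 3))) = Mul(-3295, Rational(25, 3)) = Rational(-82375, 3)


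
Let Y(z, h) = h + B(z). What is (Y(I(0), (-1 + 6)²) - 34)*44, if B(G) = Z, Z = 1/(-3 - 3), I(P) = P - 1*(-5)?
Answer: -1210/3 ≈ -403.33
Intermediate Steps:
I(P) = 5 + P (I(P) = P + 5 = 5 + P)
Z = -⅙ (Z = 1/(-6) = -⅙ ≈ -0.16667)
B(G) = -⅙
Y(z, h) = -⅙ + h (Y(z, h) = h - ⅙ = -⅙ + h)
(Y(I(0), (-1 + 6)²) - 34)*44 = ((-⅙ + (-1 + 6)²) - 34)*44 = ((-⅙ + 5²) - 34)*44 = ((-⅙ + 25) - 34)*44 = (149/6 - 34)*44 = -55/6*44 = -1210/3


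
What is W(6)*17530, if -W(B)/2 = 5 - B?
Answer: 35060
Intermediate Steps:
W(B) = -10 + 2*B (W(B) = -2*(5 - B) = -10 + 2*B)
W(6)*17530 = (-10 + 2*6)*17530 = (-10 + 12)*17530 = 2*17530 = 35060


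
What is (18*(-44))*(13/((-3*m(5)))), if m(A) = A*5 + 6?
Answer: 3432/31 ≈ 110.71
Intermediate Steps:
m(A) = 6 + 5*A (m(A) = 5*A + 6 = 6 + 5*A)
(18*(-44))*(13/((-3*m(5)))) = (18*(-44))*(13/((-3*(6 + 5*5)))) = -10296/((-3*(6 + 25))) = -10296/((-3*31)) = -10296/(-93) = -10296*(-1)/93 = -792*(-13/93) = 3432/31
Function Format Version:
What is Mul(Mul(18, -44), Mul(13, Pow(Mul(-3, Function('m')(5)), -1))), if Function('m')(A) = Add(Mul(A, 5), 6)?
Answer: Rational(3432, 31) ≈ 110.71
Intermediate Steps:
Function('m')(A) = Add(6, Mul(5, A)) (Function('m')(A) = Add(Mul(5, A), 6) = Add(6, Mul(5, A)))
Mul(Mul(18, -44), Mul(13, Pow(Mul(-3, Function('m')(5)), -1))) = Mul(Mul(18, -44), Mul(13, Pow(Mul(-3, Add(6, Mul(5, 5))), -1))) = Mul(-792, Mul(13, Pow(Mul(-3, Add(6, 25)), -1))) = Mul(-792, Mul(13, Pow(Mul(-3, 31), -1))) = Mul(-792, Mul(13, Pow(-93, -1))) = Mul(-792, Mul(13, Rational(-1, 93))) = Mul(-792, Rational(-13, 93)) = Rational(3432, 31)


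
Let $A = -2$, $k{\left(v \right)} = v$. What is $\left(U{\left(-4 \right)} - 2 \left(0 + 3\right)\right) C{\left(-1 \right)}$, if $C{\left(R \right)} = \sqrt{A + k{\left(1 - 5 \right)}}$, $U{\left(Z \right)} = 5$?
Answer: $- i \sqrt{6} \approx - 2.4495 i$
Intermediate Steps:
$C{\left(R \right)} = i \sqrt{6}$ ($C{\left(R \right)} = \sqrt{-2 + \left(1 - 5\right)} = \sqrt{-2 - 4} = \sqrt{-6} = i \sqrt{6}$)
$\left(U{\left(-4 \right)} - 2 \left(0 + 3\right)\right) C{\left(-1 \right)} = \left(5 - 2 \left(0 + 3\right)\right) i \sqrt{6} = \left(5 - 6\right) i \sqrt{6} = - i \sqrt{6}$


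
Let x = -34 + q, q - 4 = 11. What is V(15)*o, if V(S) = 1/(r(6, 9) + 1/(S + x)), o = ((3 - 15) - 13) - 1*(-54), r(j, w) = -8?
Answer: -116/33 ≈ -3.5152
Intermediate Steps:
q = 15 (q = 4 + 11 = 15)
x = -19 (x = -34 + 15 = -19)
o = 29 (o = (-12 - 13) + 54 = -25 + 54 = 29)
V(S) = 1/(-8 + 1/(-19 + S)) (V(S) = 1/(-8 + 1/(S - 19)) = 1/(-8 + 1/(-19 + S)))
V(15)*o = ((-19 + 15)/(153 - 8*15))*29 = (-4/(153 - 120))*29 = (-4/33)*29 = ((1/33)*(-4))*29 = -4/33*29 = -116/33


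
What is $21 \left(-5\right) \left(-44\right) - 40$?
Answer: $4580$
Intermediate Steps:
$21 \left(-5\right) \left(-44\right) - 40 = \left(-105\right) \left(-44\right) - 40 = 4620 - 40 = 4580$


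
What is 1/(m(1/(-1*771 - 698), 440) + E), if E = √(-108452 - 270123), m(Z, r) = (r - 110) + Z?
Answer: 712125661/1051951068936 - 10789805*I*√15143/1051951068936 ≈ 0.00067696 - 0.0012622*I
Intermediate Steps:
m(Z, r) = -110 + Z + r (m(Z, r) = (-110 + r) + Z = -110 + Z + r)
E = 5*I*√15143 (E = √(-378575) = 5*I*√15143 ≈ 615.28*I)
1/(m(1/(-1*771 - 698), 440) + E) = 1/((-110 + 1/(-1*771 - 698) + 440) + 5*I*√15143) = 1/((-110 + 1/(-771 - 698) + 440) + 5*I*√15143) = 1/((-110 + 1/(-1469) + 440) + 5*I*√15143) = 1/((-110 - 1/1469 + 440) + 5*I*√15143) = 1/(484769/1469 + 5*I*√15143)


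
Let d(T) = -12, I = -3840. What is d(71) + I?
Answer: -3852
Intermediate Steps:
d(71) + I = -12 - 3840 = -3852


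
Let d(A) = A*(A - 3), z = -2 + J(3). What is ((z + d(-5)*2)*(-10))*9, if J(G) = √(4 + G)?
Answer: -7020 - 90*√7 ≈ -7258.1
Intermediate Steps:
z = -2 + √7 (z = -2 + √(4 + 3) = -2 + √7 ≈ 0.64575)
d(A) = A*(-3 + A)
((z + d(-5)*2)*(-10))*9 = (((-2 + √7) - 5*(-3 - 5)*2)*(-10))*9 = (((-2 + √7) - 5*(-8)*2)*(-10))*9 = (((-2 + √7) + 40*2)*(-10))*9 = (((-2 + √7) + 80)*(-10))*9 = ((78 + √7)*(-10))*9 = (-780 - 10*√7)*9 = -7020 - 90*√7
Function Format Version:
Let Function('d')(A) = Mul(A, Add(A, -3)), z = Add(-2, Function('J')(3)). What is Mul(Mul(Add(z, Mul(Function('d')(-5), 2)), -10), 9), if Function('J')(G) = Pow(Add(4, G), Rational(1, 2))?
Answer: Add(-7020, Mul(-90, Pow(7, Rational(1, 2)))) ≈ -7258.1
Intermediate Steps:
z = Add(-2, Pow(7, Rational(1, 2))) (z = Add(-2, Pow(Add(4, 3), Rational(1, 2))) = Add(-2, Pow(7, Rational(1, 2))) ≈ 0.64575)
Function('d')(A) = Mul(A, Add(-3, A))
Mul(Mul(Add(z, Mul(Function('d')(-5), 2)), -10), 9) = Mul(Mul(Add(Add(-2, Pow(7, Rational(1, 2))), Mul(Mul(-5, Add(-3, -5)), 2)), -10), 9) = Mul(Mul(Add(Add(-2, Pow(7, Rational(1, 2))), Mul(Mul(-5, -8), 2)), -10), 9) = Mul(Mul(Add(Add(-2, Pow(7, Rational(1, 2))), Mul(40, 2)), -10), 9) = Mul(Mul(Add(Add(-2, Pow(7, Rational(1, 2))), 80), -10), 9) = Mul(Mul(Add(78, Pow(7, Rational(1, 2))), -10), 9) = Mul(Add(-780, Mul(-10, Pow(7, Rational(1, 2)))), 9) = Add(-7020, Mul(-90, Pow(7, Rational(1, 2))))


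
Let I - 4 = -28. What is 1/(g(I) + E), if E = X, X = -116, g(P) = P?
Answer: -1/140 ≈ -0.0071429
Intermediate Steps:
I = -24 (I = 4 - 28 = -24)
E = -116
1/(g(I) + E) = 1/(-24 - 116) = 1/(-140) = -1/140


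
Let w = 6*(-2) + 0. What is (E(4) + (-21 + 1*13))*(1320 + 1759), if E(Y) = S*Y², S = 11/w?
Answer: -209372/3 ≈ -69791.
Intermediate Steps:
w = -12 (w = -12 + 0 = -12)
S = -11/12 (S = 11/(-12) = 11*(-1/12) = -11/12 ≈ -0.91667)
E(Y) = -11*Y²/12
(E(4) + (-21 + 1*13))*(1320 + 1759) = (-11/12*4² + (-21 + 1*13))*(1320 + 1759) = (-11/12*16 + (-21 + 13))*3079 = (-44/3 - 8)*3079 = -68/3*3079 = -209372/3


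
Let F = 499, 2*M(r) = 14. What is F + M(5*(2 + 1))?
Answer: 506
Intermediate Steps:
M(r) = 7 (M(r) = (½)*14 = 7)
F + M(5*(2 + 1)) = 499 + 7 = 506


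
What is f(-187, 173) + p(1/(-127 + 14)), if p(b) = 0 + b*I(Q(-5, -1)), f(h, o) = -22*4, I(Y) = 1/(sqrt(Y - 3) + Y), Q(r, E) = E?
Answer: -49719/565 + 2*I/565 ≈ -87.998 + 0.0035398*I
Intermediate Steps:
I(Y) = 1/(Y + sqrt(-3 + Y)) (I(Y) = 1/(sqrt(-3 + Y) + Y) = 1/(Y + sqrt(-3 + Y)))
f(h, o) = -88
p(b) = b*(-1 - 2*I)/5 (p(b) = 0 + b/(-1 + sqrt(-3 - 1)) = 0 + b/(-1 + sqrt(-4)) = 0 + b/(-1 + 2*I) = 0 + b*((-1 - 2*I)/5) = 0 + b*(-1 - 2*I)/5 = b*(-1 - 2*I)/5)
f(-187, 173) + p(1/(-127 + 14)) = -88 - (1 + 2*I)/(5*(-127 + 14)) = -88 - 1/5*(1 + 2*I)/(-113) = -88 - 1/5*(-1/113)*(1 + 2*I) = -88 + (1/565 + 2*I/565) = -49719/565 + 2*I/565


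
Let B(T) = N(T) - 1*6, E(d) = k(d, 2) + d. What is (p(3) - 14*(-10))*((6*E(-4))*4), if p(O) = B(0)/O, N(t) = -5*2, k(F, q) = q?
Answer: -6464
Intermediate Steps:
N(t) = -10
E(d) = 2 + d
B(T) = -16 (B(T) = -10 - 1*6 = -10 - 6 = -16)
p(O) = -16/O
(p(3) - 14*(-10))*((6*E(-4))*4) = (-16/3 - 14*(-10))*((6*(2 - 4))*4) = (-16*⅓ + 140)*((6*(-2))*4) = (-16/3 + 140)*(-12*4) = (404/3)*(-48) = -6464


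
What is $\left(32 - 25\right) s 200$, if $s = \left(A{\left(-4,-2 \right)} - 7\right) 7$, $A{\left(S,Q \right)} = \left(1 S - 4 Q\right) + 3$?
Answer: $0$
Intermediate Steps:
$A{\left(S,Q \right)} = 3 + S - 4 Q$ ($A{\left(S,Q \right)} = \left(S - 4 Q\right) + 3 = 3 + S - 4 Q$)
$s = 0$ ($s = \left(\left(3 - 4 - -8\right) - 7\right) 7 = \left(\left(3 - 4 + 8\right) - 7\right) 7 = \left(7 - 7\right) 7 = 0 \cdot 7 = 0$)
$\left(32 - 25\right) s 200 = \left(32 - 25\right) 0 \cdot 200 = 7 \cdot 0 \cdot 200 = 0 \cdot 200 = 0$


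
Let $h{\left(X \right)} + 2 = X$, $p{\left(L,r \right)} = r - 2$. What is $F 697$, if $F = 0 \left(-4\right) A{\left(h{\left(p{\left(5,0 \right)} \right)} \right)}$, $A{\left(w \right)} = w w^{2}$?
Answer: $0$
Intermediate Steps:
$p{\left(L,r \right)} = -2 + r$
$h{\left(X \right)} = -2 + X$
$A{\left(w \right)} = w^{3}$
$F = 0$ ($F = 0 \left(-4\right) \left(-2 + \left(-2 + 0\right)\right)^{3} = 0 \left(-2 - 2\right)^{3} = 0 \left(-4\right)^{3} = 0 \left(-64\right) = 0$)
$F 697 = 0 \cdot 697 = 0$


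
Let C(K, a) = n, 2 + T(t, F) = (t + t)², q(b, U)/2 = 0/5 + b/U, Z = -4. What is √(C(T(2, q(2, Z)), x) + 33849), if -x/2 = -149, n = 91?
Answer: 2*√8485 ≈ 184.23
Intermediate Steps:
x = 298 (x = -2*(-149) = 298)
q(b, U) = 2*b/U (q(b, U) = 2*(0/5 + b/U) = 2*(0*(⅕) + b/U) = 2*(0 + b/U) = 2*(b/U) = 2*b/U)
T(t, F) = -2 + 4*t² (T(t, F) = -2 + (t + t)² = -2 + (2*t)² = -2 + 4*t²)
C(K, a) = 91
√(C(T(2, q(2, Z)), x) + 33849) = √(91 + 33849) = √33940 = 2*√8485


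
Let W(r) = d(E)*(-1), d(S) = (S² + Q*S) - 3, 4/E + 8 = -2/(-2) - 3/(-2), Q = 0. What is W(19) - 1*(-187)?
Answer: 22926/121 ≈ 189.47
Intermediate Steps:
E = -8/11 (E = 4/(-8 + (-2/(-2) - 3/(-2))) = 4/(-8 + (-2*(-½) - 3*(-½))) = 4/(-8 + (1 + 3/2)) = 4/(-8 + 5/2) = 4/(-11/2) = 4*(-2/11) = -8/11 ≈ -0.72727)
d(S) = -3 + S² (d(S) = (S² + 0*S) - 3 = (S² + 0) - 3 = S² - 3 = -3 + S²)
W(r) = 299/121 (W(r) = (-3 + (-8/11)²)*(-1) = (-3 + 64/121)*(-1) = -299/121*(-1) = 299/121)
W(19) - 1*(-187) = 299/121 - 1*(-187) = 299/121 + 187 = 22926/121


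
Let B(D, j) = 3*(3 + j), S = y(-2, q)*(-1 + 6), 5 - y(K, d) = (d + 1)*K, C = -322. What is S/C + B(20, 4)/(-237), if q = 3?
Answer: -7389/25438 ≈ -0.29047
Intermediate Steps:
y(K, d) = 5 - K*(1 + d) (y(K, d) = 5 - (d + 1)*K = 5 - (1 + d)*K = 5 - K*(1 + d))
S = 65 (S = (5 - 1*(-2) - 1*(-2)*3)*(-1 + 6) = (5 + 2 + 6)*5 = 13*5 = 65)
B(D, j) = 9 + 3*j
S/C + B(20, 4)/(-237) = 65/(-322) + (9 + 3*4)/(-237) = 65*(-1/322) + (9 + 12)*(-1/237) = -65/322 + 21*(-1/237) = -65/322 - 7/79 = -7389/25438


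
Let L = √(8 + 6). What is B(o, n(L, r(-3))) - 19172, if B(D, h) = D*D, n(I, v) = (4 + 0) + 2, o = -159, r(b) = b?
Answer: 6109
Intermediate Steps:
L = √14 ≈ 3.7417
n(I, v) = 6 (n(I, v) = 4 + 2 = 6)
B(D, h) = D²
B(o, n(L, r(-3))) - 19172 = (-159)² - 19172 = 25281 - 19172 = 6109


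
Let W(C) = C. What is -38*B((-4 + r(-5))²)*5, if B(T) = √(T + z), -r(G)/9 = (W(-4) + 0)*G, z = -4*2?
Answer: -380*√8462 ≈ -34956.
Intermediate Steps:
z = -8
r(G) = 36*G (r(G) = -9*(-4 + 0)*G = -(-36)*G = 36*G)
B(T) = √(-8 + T) (B(T) = √(T - 8) = √(-8 + T))
-38*B((-4 + r(-5))²)*5 = -38*√(-8 + (-4 + 36*(-5))²)*5 = -38*√(-8 + (-4 - 180)²)*5 = -38*√(-8 + (-184)²)*5 = -38*√(-8 + 33856)*5 = -76*√8462*5 = -380*√8462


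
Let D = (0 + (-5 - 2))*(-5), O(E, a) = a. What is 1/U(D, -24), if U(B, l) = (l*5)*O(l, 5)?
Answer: -1/600 ≈ -0.0016667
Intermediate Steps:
D = 35 (D = (0 - 7)*(-5) = -7*(-5) = 35)
U(B, l) = 25*l (U(B, l) = (l*5)*5 = (5*l)*5 = 25*l)
1/U(D, -24) = 1/(25*(-24)) = 1/(-600) = -1/600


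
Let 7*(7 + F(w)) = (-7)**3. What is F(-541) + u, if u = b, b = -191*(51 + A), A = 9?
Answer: -11516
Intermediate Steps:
b = -11460 (b = -191*(51 + 9) = -191*60 = -11460)
u = -11460
F(w) = -56 (F(w) = -7 + (1/7)*(-7)**3 = -7 + (1/7)*(-343) = -7 - 49 = -56)
F(-541) + u = -56 - 11460 = -11516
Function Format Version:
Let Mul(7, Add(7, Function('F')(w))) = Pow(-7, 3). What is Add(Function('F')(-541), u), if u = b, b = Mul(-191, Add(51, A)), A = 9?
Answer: -11516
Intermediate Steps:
b = -11460 (b = Mul(-191, Add(51, 9)) = Mul(-191, 60) = -11460)
u = -11460
Function('F')(w) = -56 (Function('F')(w) = Add(-7, Mul(Rational(1, 7), Pow(-7, 3))) = Add(-7, Mul(Rational(1, 7), -343)) = Add(-7, -49) = -56)
Add(Function('F')(-541), u) = Add(-56, -11460) = -11516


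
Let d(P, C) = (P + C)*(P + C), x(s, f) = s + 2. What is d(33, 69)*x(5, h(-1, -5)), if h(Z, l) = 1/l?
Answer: 72828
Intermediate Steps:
x(s, f) = 2 + s
d(P, C) = (C + P)² (d(P, C) = (C + P)*(C + P) = (C + P)²)
d(33, 69)*x(5, h(-1, -5)) = (69 + 33)²*(2 + 5) = 102²*7 = 10404*7 = 72828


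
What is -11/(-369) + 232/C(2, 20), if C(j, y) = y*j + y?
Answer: 7189/1845 ≈ 3.8965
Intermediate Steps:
C(j, y) = y + j*y (C(j, y) = j*y + y = y + j*y)
-11/(-369) + 232/C(2, 20) = -11/(-369) + 232/((20*(1 + 2))) = -11*(-1/369) + 232/((20*3)) = 11/369 + 232/60 = 11/369 + 232*(1/60) = 11/369 + 58/15 = 7189/1845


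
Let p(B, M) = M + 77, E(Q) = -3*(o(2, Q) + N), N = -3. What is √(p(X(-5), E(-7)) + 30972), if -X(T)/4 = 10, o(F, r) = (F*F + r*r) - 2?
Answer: √30905 ≈ 175.80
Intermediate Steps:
o(F, r) = -2 + F² + r² (o(F, r) = (F² + r²) - 2 = -2 + F² + r²)
X(T) = -40 (X(T) = -4*10 = -40)
E(Q) = 3 - 3*Q² (E(Q) = -3*((-2 + 2² + Q²) - 3) = -3*((-2 + 4 + Q²) - 3) = -3*((2 + Q²) - 3) = -3*(-1 + Q²) = 3 - 3*Q²)
p(B, M) = 77 + M
√(p(X(-5), E(-7)) + 30972) = √((77 + (3 - 3*(-7)²)) + 30972) = √((77 + (3 - 3*49)) + 30972) = √((77 + (3 - 147)) + 30972) = √((77 - 144) + 30972) = √(-67 + 30972) = √30905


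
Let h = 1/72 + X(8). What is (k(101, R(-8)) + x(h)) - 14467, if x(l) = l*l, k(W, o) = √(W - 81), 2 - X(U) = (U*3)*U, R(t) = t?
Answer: 112118113/5184 + 2*√5 ≈ 21632.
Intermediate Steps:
X(U) = 2 - 3*U² (X(U) = 2 - U*3*U = 2 - 3*U*U = 2 - 3*U²)
k(W, o) = √(-81 + W)
h = -13679/72 (h = 1/72 + (2 - 3*8²) = 1/72 + (2 - 3*64) = 1/72 + (2 - 192) = 1/72 - 190 = -13679/72 ≈ -189.99)
x(l) = l²
(k(101, R(-8)) + x(h)) - 14467 = (√(-81 + 101) + (-13679/72)²) - 14467 = (√20 + 187115041/5184) - 14467 = (2*√5 + 187115041/5184) - 14467 = (187115041/5184 + 2*√5) - 14467 = 112118113/5184 + 2*√5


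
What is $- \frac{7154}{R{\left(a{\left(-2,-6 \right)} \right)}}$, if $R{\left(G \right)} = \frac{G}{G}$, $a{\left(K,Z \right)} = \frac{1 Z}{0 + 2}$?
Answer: $-7154$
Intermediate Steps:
$a{\left(K,Z \right)} = \frac{Z}{2}$
$R{\left(G \right)} = 1$
$- \frac{7154}{R{\left(a{\left(-2,-6 \right)} \right)}} = - \frac{7154}{1} = \left(-7154\right) 1 = -7154$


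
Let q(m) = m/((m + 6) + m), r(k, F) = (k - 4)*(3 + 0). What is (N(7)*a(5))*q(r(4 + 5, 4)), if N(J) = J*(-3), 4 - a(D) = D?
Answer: 35/4 ≈ 8.7500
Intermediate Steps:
a(D) = 4 - D
N(J) = -3*J
r(k, F) = -12 + 3*k (r(k, F) = (-4 + k)*3 = -12 + 3*k)
q(m) = m/(6 + 2*m) (q(m) = m/((6 + m) + m) = m/(6 + 2*m))
(N(7)*a(5))*q(r(4 + 5, 4)) = ((-3*7)*(4 - 1*5))*((-12 + 3*(4 + 5))/(2*(3 + (-12 + 3*(4 + 5))))) = (-21*(4 - 5))*((-12 + 3*9)/(2*(3 + (-12 + 3*9)))) = (-21*(-1))*((-12 + 27)/(2*(3 + (-12 + 27)))) = 21*((½)*15/(3 + 15)) = 21*((½)*15/18) = 21*((½)*15*(1/18)) = 21*(5/12) = 35/4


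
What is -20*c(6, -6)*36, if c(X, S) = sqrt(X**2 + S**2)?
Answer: -4320*sqrt(2) ≈ -6109.4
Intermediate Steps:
c(X, S) = sqrt(S**2 + X**2)
-20*c(6, -6)*36 = -20*sqrt((-6)**2 + 6**2)*36 = -20*sqrt(36 + 36)*36 = -120*sqrt(2)*36 = -4320*sqrt(2)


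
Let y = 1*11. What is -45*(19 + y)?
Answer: -1350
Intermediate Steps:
y = 11
-45*(19 + y) = -45*(19 + 11) = -45*30 = -1350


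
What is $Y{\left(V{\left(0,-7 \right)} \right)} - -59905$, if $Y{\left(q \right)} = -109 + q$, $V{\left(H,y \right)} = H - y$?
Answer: $59803$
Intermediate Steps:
$Y{\left(V{\left(0,-7 \right)} \right)} - -59905 = \left(-109 + \left(0 - -7\right)\right) - -59905 = \left(-109 + \left(0 + 7\right)\right) + 59905 = \left(-109 + 7\right) + 59905 = -102 + 59905 = 59803$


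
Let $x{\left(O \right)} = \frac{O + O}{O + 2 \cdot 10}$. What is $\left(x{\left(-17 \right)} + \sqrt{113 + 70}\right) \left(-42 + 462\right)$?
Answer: $-4760 + 420 \sqrt{183} \approx 921.65$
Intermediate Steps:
$x{\left(O \right)} = \frac{2 O}{20 + O}$ ($x{\left(O \right)} = \frac{2 O}{O + 20} = \frac{2 O}{20 + O}$)
$\left(x{\left(-17 \right)} + \sqrt{113 + 70}\right) \left(-42 + 462\right) = \left(2 \left(-17\right) \frac{1}{20 - 17} + \sqrt{113 + 70}\right) \left(-42 + 462\right) = \left(2 \left(-17\right) \frac{1}{3} + \sqrt{183}\right) 420 = \left(- \frac{34}{3} + \sqrt{183}\right) 420 = -4760 + 420 \sqrt{183}$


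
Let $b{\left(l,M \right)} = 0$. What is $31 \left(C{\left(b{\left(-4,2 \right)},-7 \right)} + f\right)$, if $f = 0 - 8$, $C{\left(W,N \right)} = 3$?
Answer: $-155$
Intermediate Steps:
$f = -8$ ($f = 0 - 8 = -8$)
$31 \left(C{\left(b{\left(-4,2 \right)},-7 \right)} + f\right) = 31 \left(3 - 8\right) = 31 \left(-5\right) = -155$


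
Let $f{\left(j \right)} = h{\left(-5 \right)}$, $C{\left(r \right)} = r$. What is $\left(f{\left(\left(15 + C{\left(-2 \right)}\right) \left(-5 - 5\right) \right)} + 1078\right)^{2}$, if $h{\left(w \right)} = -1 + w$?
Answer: $1149184$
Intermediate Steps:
$f{\left(j \right)} = -6$ ($f{\left(j \right)} = -1 - 5 = -6$)
$\left(f{\left(\left(15 + C{\left(-2 \right)}\right) \left(-5 - 5\right) \right)} + 1078\right)^{2} = \left(-6 + 1078\right)^{2} = 1072^{2} = 1149184$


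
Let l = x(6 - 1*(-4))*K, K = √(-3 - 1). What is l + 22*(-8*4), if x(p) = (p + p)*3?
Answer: -704 + 120*I ≈ -704.0 + 120.0*I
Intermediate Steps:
K = 2*I (K = √(-4) = 2*I ≈ 2.0*I)
x(p) = 6*p (x(p) = (2*p)*3 = 6*p)
l = 120*I (l = (6*(6 - 1*(-4)))*(2*I) = (6*(6 + 4))*(2*I) = (6*10)*(2*I) = 60*(2*I) = 120*I ≈ 120.0*I)
l + 22*(-8*4) = 120*I + 22*(-8*4) = 120*I + 22*(-32) = 120*I - 704 = -704 + 120*I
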